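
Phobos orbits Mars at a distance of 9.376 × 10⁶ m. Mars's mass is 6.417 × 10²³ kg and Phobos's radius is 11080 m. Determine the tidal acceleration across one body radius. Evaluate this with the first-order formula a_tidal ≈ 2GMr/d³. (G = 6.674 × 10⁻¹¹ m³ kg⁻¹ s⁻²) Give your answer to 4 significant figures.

1.151 × 10⁻³ m/s²

Δg = 2GMr/d³
   = 2 × (6.674 × 10⁻¹¹) × (6.417 × 10²³) × (11080) / (9.376 × 10⁶)³
   = 1.151 × 10⁻³ m/s²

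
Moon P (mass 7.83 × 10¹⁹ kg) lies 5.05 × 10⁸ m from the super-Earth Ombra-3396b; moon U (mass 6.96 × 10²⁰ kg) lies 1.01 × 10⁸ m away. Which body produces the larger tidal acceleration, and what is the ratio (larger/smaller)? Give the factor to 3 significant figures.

The tide-raising term goes as M/d³ (the gradient of a 1/d² field).
Moon P: (7.83 × 10¹⁹) / (5.05 × 10⁸)³ = 6.080 × 10⁻⁷
Moon U: (6.96 × 10²⁰) / (1.01 × 10⁸)³ = 6.755 × 10⁻⁴
Ratio (larger/smaller) = 1110

Moon U, by a factor of ≈ 1110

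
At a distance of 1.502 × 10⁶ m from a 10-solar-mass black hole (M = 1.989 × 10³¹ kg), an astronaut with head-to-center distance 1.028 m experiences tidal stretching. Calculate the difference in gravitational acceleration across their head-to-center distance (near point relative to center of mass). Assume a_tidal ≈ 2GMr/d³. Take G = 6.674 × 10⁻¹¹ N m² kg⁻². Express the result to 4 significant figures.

Differencing GM/(d−r)² and GM/d² to first order in r/d gives 2GMr/d³.
a_tidal = 2GMr/d³
        = 2 × (6.674 × 10⁻¹¹) × (1.989 × 10³¹) × (1.028) / (1.502 × 10⁶)³
        = 8.054 × 10² m/s²

8.054 × 10² m/s²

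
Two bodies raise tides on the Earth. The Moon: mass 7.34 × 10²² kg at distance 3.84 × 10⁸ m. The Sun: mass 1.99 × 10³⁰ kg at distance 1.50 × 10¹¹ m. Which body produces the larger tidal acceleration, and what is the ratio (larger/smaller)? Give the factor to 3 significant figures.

The Moon, by a factor of ≈ 2.20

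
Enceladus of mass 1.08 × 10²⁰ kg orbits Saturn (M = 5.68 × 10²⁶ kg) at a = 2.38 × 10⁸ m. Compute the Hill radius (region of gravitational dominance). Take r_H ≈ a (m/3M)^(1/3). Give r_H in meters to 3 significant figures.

9.49 × 10⁵ m

r_H ≈ a (m/3M)^(1/3)
    = (2.38 × 10⁸) × (1.08 × 10²⁰ / (3 × 5.68 × 10²⁶))^(1/3)
    = 9.49 × 10⁵ m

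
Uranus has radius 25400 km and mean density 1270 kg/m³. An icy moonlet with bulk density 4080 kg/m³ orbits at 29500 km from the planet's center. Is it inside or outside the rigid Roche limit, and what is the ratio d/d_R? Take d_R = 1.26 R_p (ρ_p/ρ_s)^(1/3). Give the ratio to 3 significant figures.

d_R = 1.26 × (25400 km) × (1270/4080)^(1/3) = 21690 km
d/d_R = (29500) / (21690) = 1.36
Since d/d_R > 1, the body is outside the Roche limit.

outside; d/d_R ≈ 1.36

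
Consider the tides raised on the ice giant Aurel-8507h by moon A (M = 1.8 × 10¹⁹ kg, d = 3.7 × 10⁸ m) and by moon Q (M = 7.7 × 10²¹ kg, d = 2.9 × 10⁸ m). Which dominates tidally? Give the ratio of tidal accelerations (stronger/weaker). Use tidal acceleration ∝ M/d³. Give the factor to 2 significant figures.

Moon Q, by a factor of ≈ 890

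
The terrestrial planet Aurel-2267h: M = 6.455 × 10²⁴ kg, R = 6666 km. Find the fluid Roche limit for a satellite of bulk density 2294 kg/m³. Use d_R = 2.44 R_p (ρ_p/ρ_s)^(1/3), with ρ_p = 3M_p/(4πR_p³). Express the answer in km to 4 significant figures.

21370 km

ρ_p = 3M_p/(4πR_p³) = 3 × (6.455 × 10²⁴) / (4π × (6.666 × 10⁶ m)³) = 5202 kg/m³
d_R = 2.44 × 6666 km × (5202/2294)^(1/3)
    = 21370 km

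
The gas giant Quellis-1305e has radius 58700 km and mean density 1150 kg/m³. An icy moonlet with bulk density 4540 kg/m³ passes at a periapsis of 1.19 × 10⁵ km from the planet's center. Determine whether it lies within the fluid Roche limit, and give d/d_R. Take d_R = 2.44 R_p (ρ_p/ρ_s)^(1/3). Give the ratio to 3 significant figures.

d_R = 2.44 × (58700 km) × (1150/4540)^(1/3) = 90620 km
d/d_R = (1.19 × 10⁵) / (90620) = 1.31
Since d/d_R > 1, the body is outside the Roche limit.

outside; d/d_R ≈ 1.31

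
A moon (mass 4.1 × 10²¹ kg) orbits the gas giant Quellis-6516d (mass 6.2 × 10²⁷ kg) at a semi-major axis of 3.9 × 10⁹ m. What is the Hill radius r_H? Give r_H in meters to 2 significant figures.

2.4 × 10⁷ m

r_H ≈ a (m/3M)^(1/3)
    = (3.9 × 10⁹) × (4.1 × 10²¹ / (3 × 6.2 × 10²⁷))^(1/3)
    = 2.4 × 10⁷ m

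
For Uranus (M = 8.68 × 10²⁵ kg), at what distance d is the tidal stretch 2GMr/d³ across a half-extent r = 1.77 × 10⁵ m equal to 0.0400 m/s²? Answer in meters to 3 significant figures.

2GMr/d³ = a_tidal  ⇒  d = (2GMr / a_tidal)^(1/3)
d = (2 × 6.674×10⁻¹¹ × (8.68 × 10²⁵) × (1.77 × 10⁵) / (0.0400))^(1/3)
  = 3.71 × 10⁷ m

3.71 × 10⁷ m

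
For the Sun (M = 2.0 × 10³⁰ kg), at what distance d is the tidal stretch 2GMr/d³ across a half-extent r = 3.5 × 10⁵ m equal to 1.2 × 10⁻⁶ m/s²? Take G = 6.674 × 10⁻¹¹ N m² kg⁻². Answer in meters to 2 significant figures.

4.3 × 10¹⁰ m

2GMr/d³ = a_tidal  ⇒  d = (2GMr / a_tidal)^(1/3)
d = (2 × 6.674×10⁻¹¹ × (2.0 × 10³⁰) × (3.5 × 10⁵) / (1.2 × 10⁻⁶))^(1/3)
  = 4.3 × 10¹⁰ m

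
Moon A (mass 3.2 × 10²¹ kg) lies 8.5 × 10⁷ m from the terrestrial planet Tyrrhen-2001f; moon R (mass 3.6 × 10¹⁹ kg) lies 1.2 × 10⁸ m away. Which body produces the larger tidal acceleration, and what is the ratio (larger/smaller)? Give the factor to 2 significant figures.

Moon A, by a factor of ≈ 250

Tidal stretch scales as M/d³; compute that for each body.
Moon A: (3.2 × 10²¹) / (8.5 × 10⁷)³ = 5.211 × 10⁻³
Moon R: (3.6 × 10¹⁹) / (1.2 × 10⁸)³ = 2.083 × 10⁻⁵
Ratio (larger/smaller) = 250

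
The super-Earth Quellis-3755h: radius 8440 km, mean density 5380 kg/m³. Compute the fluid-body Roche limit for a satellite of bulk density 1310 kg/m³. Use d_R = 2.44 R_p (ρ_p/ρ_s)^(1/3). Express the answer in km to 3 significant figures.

33000 km

d_R = 2.44 × 8440 km × (5380/1310)^(1/3)
    = 33000 km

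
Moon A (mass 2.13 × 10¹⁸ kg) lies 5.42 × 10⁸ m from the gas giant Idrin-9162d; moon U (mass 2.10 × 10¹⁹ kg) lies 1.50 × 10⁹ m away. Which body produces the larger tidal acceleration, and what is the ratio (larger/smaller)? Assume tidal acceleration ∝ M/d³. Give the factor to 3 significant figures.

Tidal acceleration ∝ M/d³, so compare M/d³ for each.
Moon A: (2.13 × 10¹⁸) / (5.42 × 10⁸)³ = 1.338 × 10⁻⁸
Moon U: (2.10 × 10¹⁹) / (1.50 × 10⁹)³ = 6.222 × 10⁻⁹
Ratio (larger/smaller) = 2.15

Moon A, by a factor of ≈ 2.15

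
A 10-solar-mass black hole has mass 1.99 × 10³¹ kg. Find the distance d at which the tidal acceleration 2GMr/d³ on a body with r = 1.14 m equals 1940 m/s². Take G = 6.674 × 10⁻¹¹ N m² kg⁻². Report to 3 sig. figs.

2GMr/d³ = a_tidal  ⇒  d = (2GMr / a_tidal)^(1/3)
d = (2 × 6.674×10⁻¹¹ × (1.99 × 10³¹) × (1.14) / (1940))^(1/3)
  = 1.16 × 10⁶ m

1.16 × 10⁶ m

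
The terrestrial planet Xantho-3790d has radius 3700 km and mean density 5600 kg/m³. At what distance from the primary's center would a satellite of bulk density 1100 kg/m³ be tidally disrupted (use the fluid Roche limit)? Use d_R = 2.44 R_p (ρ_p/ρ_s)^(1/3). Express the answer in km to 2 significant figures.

d_R = 2.44 × 3700 km × (5600/1100)^(1/3)
    = 16000 km

16000 km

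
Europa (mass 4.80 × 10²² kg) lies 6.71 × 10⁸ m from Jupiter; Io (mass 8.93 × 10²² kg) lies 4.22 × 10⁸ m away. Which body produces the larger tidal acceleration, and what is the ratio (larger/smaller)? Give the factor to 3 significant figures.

Io, by a factor of ≈ 7.48

Tidal acceleration ∝ M/d³, so compare M/d³ for each.
Europa: (4.80 × 10²²) / (6.71 × 10⁸)³ = 1.589 × 10⁻⁴
Io: (8.93 × 10²²) / (4.22 × 10⁸)³ = 1.188 × 10⁻³
Ratio (larger/smaller) = 7.48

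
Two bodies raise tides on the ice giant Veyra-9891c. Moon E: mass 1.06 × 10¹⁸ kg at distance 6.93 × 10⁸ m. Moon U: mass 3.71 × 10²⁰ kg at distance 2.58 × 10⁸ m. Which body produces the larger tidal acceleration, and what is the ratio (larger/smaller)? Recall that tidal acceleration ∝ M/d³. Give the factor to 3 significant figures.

Tidal stretch scales as M/d³; compute that for each body.
Moon E: (1.06 × 10¹⁸) / (6.93 × 10⁸)³ = 3.185 × 10⁻⁹
Moon U: (3.71 × 10²⁰) / (2.58 × 10⁸)³ = 2.160 × 10⁻⁵
Ratio (larger/smaller) = 6780

Moon U, by a factor of ≈ 6780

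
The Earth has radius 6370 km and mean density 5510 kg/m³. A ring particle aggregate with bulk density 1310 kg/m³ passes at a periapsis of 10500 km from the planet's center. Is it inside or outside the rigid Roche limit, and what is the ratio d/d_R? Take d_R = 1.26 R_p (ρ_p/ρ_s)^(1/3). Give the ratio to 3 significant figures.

inside; d/d_R ≈ 0.810

d_R = 1.26 × (6370 km) × (5510/1310)^(1/3) = 12960 km
d/d_R = (10500) / (12960) = 0.810
Since d/d_R < 1, the body is inside the Roche limit.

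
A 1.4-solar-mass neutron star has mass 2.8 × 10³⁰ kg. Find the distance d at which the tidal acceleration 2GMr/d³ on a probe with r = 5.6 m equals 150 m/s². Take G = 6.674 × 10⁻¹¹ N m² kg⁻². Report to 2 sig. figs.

2.4 × 10⁶ m

2GMr/d³ = a_tidal  ⇒  d = (2GMr / a_tidal)^(1/3)
d = (2 × 6.674×10⁻¹¹ × (2.8 × 10³⁰) × (5.6) / (150))^(1/3)
  = 2.4 × 10⁶ m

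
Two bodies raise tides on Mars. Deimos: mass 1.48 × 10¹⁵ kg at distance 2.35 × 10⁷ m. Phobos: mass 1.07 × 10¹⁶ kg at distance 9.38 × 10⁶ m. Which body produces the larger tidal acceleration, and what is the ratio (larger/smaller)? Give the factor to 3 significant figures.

Phobos, by a factor of ≈ 114

Tidal stretch scales as M/d³; compute that for each body.
Deimos: (1.48 × 10¹⁵) / (2.35 × 10⁷)³ = 1.140 × 10⁻⁷
Phobos: (1.07 × 10¹⁶) / (9.38 × 10⁶)³ = 1.297 × 10⁻⁵
Ratio (larger/smaller) = 114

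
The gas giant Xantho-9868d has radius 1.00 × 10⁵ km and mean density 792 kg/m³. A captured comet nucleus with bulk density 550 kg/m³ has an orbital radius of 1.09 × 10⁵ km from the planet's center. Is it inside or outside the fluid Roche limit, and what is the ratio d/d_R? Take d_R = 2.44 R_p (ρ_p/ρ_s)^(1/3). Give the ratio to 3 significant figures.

inside; d/d_R ≈ 0.396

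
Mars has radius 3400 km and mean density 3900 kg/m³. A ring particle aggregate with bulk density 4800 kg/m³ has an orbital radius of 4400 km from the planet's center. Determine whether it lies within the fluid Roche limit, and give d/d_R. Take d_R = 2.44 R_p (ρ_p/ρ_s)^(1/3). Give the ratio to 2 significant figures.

inside; d/d_R ≈ 0.57

d_R = 2.44 × (3400 km) × (3900/4800)^(1/3) = 7741 km
d/d_R = (4400) / (7741) = 0.57
Since d/d_R < 1, the body is inside the Roche limit.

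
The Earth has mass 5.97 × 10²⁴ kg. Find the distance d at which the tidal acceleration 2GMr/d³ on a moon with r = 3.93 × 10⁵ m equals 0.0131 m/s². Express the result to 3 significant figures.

2GMr/d³ = a_tidal  ⇒  d = (2GMr / a_tidal)^(1/3)
d = (2 × 6.674×10⁻¹¹ × (5.97 × 10²⁴) × (3.93 × 10⁵) / (0.0131))^(1/3)
  = 2.88 × 10⁷ m

2.88 × 10⁷ m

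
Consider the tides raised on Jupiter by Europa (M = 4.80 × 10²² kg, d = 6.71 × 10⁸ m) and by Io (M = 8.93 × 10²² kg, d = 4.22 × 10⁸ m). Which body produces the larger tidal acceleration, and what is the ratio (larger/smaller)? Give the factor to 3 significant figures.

Io, by a factor of ≈ 7.48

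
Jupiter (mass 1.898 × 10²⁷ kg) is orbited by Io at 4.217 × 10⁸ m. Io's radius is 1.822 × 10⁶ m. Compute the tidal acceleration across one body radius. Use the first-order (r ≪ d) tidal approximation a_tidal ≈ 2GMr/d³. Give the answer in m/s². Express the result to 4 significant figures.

Since r ≪ d, expand the inverse-square field across one radius to get the leading 2GMr/d³ term.
Δa = 2GMr/d³
   = 2 × (6.674 × 10⁻¹¹) × (1.898 × 10²⁷) × (1.822 × 10⁶) / (4.217 × 10⁸)³
   = 6.155 × 10⁻³ m/s²

6.155 × 10⁻³ m/s²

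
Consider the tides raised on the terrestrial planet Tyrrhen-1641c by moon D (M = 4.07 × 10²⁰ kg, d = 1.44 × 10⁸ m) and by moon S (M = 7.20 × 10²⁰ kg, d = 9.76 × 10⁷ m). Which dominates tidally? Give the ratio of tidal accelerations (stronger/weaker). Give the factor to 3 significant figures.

Tidal acceleration ∝ M/d³, so compare M/d³ for each.
Moon D: (4.07 × 10²⁰) / (1.44 × 10⁸)³ = 1.363 × 10⁻⁴
Moon S: (7.20 × 10²⁰) / (9.76 × 10⁷)³ = 7.744 × 10⁻⁴
Ratio (larger/smaller) = 5.68

Moon S, by a factor of ≈ 5.68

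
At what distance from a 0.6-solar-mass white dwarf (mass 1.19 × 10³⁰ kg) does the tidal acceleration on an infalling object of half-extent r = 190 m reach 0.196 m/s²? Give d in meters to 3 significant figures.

5.36 × 10⁷ m

2GMr/d³ = a_tidal  ⇒  d = (2GMr / a_tidal)^(1/3)
d = (2 × 6.674×10⁻¹¹ × (1.19 × 10³⁰) × (190) / (0.196))^(1/3)
  = 5.36 × 10⁷ m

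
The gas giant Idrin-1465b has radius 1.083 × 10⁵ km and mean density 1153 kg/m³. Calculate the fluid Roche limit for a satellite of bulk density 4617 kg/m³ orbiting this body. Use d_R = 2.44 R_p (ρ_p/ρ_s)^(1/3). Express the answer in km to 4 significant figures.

1.664 × 10⁵ km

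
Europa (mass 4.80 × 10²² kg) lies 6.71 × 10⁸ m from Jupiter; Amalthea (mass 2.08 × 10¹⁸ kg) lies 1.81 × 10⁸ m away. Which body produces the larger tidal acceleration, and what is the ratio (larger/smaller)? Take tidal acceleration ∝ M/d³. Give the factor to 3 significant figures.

The tide-raising term goes as M/d³ (the gradient of a 1/d² field).
Europa: (4.80 × 10²²) / (6.71 × 10⁸)³ = 1.589 × 10⁻⁴
Amalthea: (2.08 × 10¹⁸) / (1.81 × 10⁸)³ = 3.508 × 10⁻⁷
Ratio (larger/smaller) = 453

Europa, by a factor of ≈ 453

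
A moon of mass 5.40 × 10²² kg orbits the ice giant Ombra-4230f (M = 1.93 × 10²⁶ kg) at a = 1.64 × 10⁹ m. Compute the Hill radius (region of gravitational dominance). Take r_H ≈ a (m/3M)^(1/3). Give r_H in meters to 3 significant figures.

r_H ≈ a (m/3M)^(1/3)
    = (1.64 × 10⁹) × (5.40 × 10²² / (3 × 1.93 × 10²⁶))^(1/3)
    = 7.44 × 10⁷ m

7.44 × 10⁷ m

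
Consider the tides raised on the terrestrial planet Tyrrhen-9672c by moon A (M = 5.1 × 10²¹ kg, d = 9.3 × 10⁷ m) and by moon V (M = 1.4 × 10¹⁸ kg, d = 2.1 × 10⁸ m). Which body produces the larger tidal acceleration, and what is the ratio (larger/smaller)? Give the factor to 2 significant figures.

Moon A, by a factor of ≈ 42000

The tide-raising term goes as M/d³ (the gradient of a 1/d² field).
Moon A: (5.1 × 10²¹) / (9.3 × 10⁷)³ = 6.340 × 10⁻³
Moon V: (1.4 × 10¹⁸) / (2.1 × 10⁸)³ = 1.512 × 10⁻⁷
Ratio (larger/smaller) = 42000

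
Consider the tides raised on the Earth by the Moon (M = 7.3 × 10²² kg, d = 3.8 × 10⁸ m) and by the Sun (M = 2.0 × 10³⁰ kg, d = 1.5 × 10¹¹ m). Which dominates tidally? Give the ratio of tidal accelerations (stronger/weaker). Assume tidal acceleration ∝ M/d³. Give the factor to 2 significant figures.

The Moon, by a factor of ≈ 2.2

Tidal acceleration ∝ M/d³, so compare M/d³ for each.
The Moon: (7.3 × 10²²) / (3.8 × 10⁸)³ = 1.330 × 10⁻³
The Sun: (2.0 × 10³⁰) / (1.5 × 10¹¹)³ = 5.926 × 10⁻⁴
Ratio (larger/smaller) = 2.2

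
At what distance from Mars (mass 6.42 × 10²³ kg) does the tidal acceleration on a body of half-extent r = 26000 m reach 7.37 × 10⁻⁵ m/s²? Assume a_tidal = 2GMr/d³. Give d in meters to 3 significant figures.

2GMr/d³ = a_tidal  ⇒  d = (2GMr / a_tidal)^(1/3)
d = (2 × 6.674×10⁻¹¹ × (6.42 × 10²³) × (26000) / (7.37 × 10⁻⁵))^(1/3)
  = 3.12 × 10⁷ m

3.12 × 10⁷ m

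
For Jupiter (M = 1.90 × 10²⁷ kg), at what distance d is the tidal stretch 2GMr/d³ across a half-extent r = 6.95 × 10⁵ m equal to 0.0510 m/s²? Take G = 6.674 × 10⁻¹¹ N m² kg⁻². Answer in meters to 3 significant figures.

2GMr/d³ = a_tidal  ⇒  d = (2GMr / a_tidal)^(1/3)
d = (2 × 6.674×10⁻¹¹ × (1.90 × 10²⁷) × (6.95 × 10⁵) / (0.0510))^(1/3)
  = 1.51 × 10⁸ m

1.51 × 10⁸ m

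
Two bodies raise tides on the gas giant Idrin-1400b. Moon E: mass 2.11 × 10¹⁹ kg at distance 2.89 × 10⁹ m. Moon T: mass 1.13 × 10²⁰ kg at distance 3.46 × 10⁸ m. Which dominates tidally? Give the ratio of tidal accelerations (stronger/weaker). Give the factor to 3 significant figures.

Tidal acceleration ∝ M/d³, so compare M/d³ for each.
Moon E: (2.11 × 10¹⁹) / (2.89 × 10⁹)³ = 8.742 × 10⁻¹⁰
Moon T: (1.13 × 10²⁰) / (3.46 × 10⁸)³ = 2.728 × 10⁻⁶
Ratio (larger/smaller) = 3120

Moon T, by a factor of ≈ 3120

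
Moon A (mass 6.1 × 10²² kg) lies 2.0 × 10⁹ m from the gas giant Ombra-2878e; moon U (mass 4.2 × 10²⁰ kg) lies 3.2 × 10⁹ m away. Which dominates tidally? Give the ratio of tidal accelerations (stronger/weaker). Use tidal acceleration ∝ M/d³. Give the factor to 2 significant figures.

Compare M/d³ for the two perturbers:
Moon A: (6.1 × 10²²) / (2.0 × 10⁹)³ = 7.625 × 10⁻⁶
Moon U: (4.2 × 10²⁰) / (3.2 × 10⁹)³ = 1.282 × 10⁻⁸
Ratio (larger/smaller) = 590

Moon A, by a factor of ≈ 590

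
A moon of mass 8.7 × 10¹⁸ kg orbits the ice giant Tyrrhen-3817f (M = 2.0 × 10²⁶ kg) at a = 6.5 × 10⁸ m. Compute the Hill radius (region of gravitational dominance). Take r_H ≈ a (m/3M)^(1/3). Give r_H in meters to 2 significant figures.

1.6 × 10⁶ m

r_H ≈ a (m/3M)^(1/3)
    = (6.5 × 10⁸) × (8.7 × 10¹⁸ / (3 × 2.0 × 10²⁶))^(1/3)
    = 1.6 × 10⁶ m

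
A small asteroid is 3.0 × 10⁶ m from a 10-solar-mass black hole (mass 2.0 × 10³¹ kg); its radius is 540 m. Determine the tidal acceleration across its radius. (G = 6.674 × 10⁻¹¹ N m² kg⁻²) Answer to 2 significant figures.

5.3 × 10⁴ m/s²

Since r ≪ d, expand the inverse-square field across one radius to get the leading 2GMr/d³ term.
Δg = 2GMr/d³
   = 2 × (6.674 × 10⁻¹¹) × (2.0 × 10³¹) × (540) / (3.0 × 10⁶)³
   = 5.3 × 10⁴ m/s²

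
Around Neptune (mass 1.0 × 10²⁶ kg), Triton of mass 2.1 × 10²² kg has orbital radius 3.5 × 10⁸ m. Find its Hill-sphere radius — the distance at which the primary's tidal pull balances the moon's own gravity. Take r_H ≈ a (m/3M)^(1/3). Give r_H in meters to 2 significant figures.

r_H ≈ a (m/3M)^(1/3)
    = (3.5 × 10⁸) × (2.1 × 10²² / (3 × 1.0 × 10²⁶))^(1/3)
    = 1.4 × 10⁷ m

1.4 × 10⁷ m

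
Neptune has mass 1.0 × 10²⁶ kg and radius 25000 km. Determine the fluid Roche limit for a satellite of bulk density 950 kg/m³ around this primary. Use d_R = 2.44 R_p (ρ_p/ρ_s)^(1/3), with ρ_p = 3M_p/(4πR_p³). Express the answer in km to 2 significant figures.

ρ_p = 3M_p/(4πR_p³) = 3 × (1.0 × 10²⁶) / (4π × (2.5 × 10⁷ m)³) = 1500 kg/m³
d_R = 2.44 × 25000 km × (1500/950)^(1/3)
    = 71000 km

71000 km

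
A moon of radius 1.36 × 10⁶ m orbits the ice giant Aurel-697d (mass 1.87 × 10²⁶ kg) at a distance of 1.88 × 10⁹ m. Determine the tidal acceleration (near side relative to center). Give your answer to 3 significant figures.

Δa = 2GMr/d³
   = 2 × (6.674 × 10⁻¹¹) × (1.87 × 10²⁶) × (1.36 × 10⁶) / (1.88 × 10⁹)³
   = 5.11 × 10⁻⁶ m/s²

5.11 × 10⁻⁶ m/s²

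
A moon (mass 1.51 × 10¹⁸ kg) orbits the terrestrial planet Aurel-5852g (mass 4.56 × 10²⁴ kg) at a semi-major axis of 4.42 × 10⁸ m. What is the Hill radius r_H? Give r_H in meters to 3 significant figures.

r_H ≈ a (m/3M)^(1/3)
    = (4.42 × 10⁸) × (1.51 × 10¹⁸ / (3 × 4.56 × 10²⁴))^(1/3)
    = 2.12 × 10⁶ m

2.12 × 10⁶ m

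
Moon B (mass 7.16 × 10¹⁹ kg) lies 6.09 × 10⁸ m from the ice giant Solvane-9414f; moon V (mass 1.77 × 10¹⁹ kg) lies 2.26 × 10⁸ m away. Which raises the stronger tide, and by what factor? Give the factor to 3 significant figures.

Tidal stretch scales as M/d³; compute that for each body.
Moon B: (7.16 × 10¹⁹) / (6.09 × 10⁸)³ = 3.170 × 10⁻⁷
Moon V: (1.77 × 10¹⁹) / (2.26 × 10⁸)³ = 1.533 × 10⁻⁶
Ratio (larger/smaller) = 4.84

Moon V, by a factor of ≈ 4.84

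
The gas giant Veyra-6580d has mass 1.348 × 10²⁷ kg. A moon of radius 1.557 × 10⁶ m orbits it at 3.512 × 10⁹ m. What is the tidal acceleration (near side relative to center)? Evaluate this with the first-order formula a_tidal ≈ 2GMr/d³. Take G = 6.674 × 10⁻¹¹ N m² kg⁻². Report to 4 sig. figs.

6.467 × 10⁻⁶ m/s²

Δg = 2GMr/d³
   = 2 × (6.674 × 10⁻¹¹) × (1.348 × 10²⁷) × (1.557 × 10⁶) / (3.512 × 10⁹)³
   = 6.467 × 10⁻⁶ m/s²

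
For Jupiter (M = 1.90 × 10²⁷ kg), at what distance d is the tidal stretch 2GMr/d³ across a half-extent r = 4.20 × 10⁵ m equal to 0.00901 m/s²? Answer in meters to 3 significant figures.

2.28 × 10⁸ m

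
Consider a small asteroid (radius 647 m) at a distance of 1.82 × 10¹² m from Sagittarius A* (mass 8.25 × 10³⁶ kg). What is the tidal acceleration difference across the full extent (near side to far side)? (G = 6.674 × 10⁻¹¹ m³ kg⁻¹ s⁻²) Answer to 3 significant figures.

2.36 × 10⁻⁷ m/s²

Δa = 4GMr/d³
   = 4 × (6.674 × 10⁻¹¹) × (8.25 × 10³⁶) × (647) / (1.82 × 10¹²)³
   = 2.36 × 10⁻⁷ m/s²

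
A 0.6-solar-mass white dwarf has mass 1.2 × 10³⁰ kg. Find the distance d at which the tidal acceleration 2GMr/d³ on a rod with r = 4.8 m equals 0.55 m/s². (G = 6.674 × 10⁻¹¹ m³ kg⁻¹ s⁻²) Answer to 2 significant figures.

2GMr/d³ = a_tidal  ⇒  d = (2GMr / a_tidal)^(1/3)
d = (2 × 6.674×10⁻¹¹ × (1.2 × 10³⁰) × (4.8) / (0.55))^(1/3)
  = 1.1 × 10⁷ m

1.1 × 10⁷ m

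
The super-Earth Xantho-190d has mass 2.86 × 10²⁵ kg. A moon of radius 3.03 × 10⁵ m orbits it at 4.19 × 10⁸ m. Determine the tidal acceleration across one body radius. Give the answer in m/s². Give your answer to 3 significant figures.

1.57 × 10⁻⁵ m/s²

Δa = 2GMr/d³
   = 2 × (6.674 × 10⁻¹¹) × (2.86 × 10²⁵) × (3.03 × 10⁵) / (4.19 × 10⁸)³
   = 1.57 × 10⁻⁵ m/s²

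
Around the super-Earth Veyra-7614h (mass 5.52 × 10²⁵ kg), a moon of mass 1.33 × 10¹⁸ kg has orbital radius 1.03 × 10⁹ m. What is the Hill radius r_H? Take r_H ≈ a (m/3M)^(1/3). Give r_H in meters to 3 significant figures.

2.06 × 10⁶ m

r_H ≈ a (m/3M)^(1/3)
    = (1.03 × 10⁹) × (1.33 × 10¹⁸ / (3 × 5.52 × 10²⁵))^(1/3)
    = 2.06 × 10⁶ m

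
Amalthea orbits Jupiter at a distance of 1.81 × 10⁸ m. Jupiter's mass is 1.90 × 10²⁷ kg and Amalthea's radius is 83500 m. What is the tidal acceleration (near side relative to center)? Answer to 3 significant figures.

3.57 × 10⁻³ m/s²

Δg = 2GMr/d³
   = 2 × (6.674 × 10⁻¹¹) × (1.90 × 10²⁷) × (83500) / (1.81 × 10⁸)³
   = 3.57 × 10⁻³ m/s²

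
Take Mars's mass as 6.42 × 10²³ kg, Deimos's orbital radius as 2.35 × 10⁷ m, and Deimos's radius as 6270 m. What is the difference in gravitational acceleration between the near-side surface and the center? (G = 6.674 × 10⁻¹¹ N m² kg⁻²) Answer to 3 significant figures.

4.14 × 10⁻⁵ m/s²

Δg = 2GMr/d³
   = 2 × (6.674 × 10⁻¹¹) × (6.42 × 10²³) × (6270) / (2.35 × 10⁷)³
   = 4.14 × 10⁻⁵ m/s²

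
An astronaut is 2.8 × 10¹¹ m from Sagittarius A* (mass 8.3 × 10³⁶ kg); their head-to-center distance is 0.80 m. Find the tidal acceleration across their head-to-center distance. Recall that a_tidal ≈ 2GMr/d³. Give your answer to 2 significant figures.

4.0 × 10⁻⁸ m/s²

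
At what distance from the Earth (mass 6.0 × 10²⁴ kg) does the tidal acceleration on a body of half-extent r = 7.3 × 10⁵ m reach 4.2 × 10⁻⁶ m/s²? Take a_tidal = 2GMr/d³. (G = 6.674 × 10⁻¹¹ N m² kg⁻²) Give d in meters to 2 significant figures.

5.2 × 10⁸ m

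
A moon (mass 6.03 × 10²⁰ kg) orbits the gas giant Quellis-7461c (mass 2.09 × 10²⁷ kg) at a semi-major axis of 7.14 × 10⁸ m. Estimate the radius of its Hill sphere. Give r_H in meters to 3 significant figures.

r_H ≈ a (m/3M)^(1/3)
    = (7.14 × 10⁸) × (6.03 × 10²⁰ / (3 × 2.09 × 10²⁷))^(1/3)
    = 3.27 × 10⁶ m

3.27 × 10⁶ m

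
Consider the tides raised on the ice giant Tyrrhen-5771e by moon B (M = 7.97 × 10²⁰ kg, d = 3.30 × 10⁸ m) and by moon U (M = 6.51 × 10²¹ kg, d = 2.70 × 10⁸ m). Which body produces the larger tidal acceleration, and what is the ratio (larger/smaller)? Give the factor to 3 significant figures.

Moon U, by a factor of ≈ 14.9

The tide-raising term goes as M/d³ (the gradient of a 1/d² field).
Moon B: (7.97 × 10²⁰) / (3.30 × 10⁸)³ = 2.218 × 10⁻⁵
Moon U: (6.51 × 10²¹) / (2.70 × 10⁸)³ = 3.307 × 10⁻⁴
Ratio (larger/smaller) = 14.9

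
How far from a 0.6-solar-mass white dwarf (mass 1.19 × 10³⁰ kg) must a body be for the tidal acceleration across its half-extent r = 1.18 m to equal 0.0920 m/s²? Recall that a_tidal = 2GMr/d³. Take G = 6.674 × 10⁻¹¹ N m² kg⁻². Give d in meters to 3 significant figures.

2GMr/d³ = a_tidal  ⇒  d = (2GMr / a_tidal)^(1/3)
d = (2 × 6.674×10⁻¹¹ × (1.19 × 10³⁰) × (1.18) / (0.0920))^(1/3)
  = 1.27 × 10⁷ m

1.27 × 10⁷ m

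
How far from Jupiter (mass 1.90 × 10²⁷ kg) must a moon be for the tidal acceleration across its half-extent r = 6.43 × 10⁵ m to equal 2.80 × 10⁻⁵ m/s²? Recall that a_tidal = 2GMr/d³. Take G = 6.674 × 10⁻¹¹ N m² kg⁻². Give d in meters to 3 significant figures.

1.80 × 10⁹ m

2GMr/d³ = a_tidal  ⇒  d = (2GMr / a_tidal)^(1/3)
d = (2 × 6.674×10⁻¹¹ × (1.90 × 10²⁷) × (6.43 × 10⁵) / (2.80 × 10⁻⁵))^(1/3)
  = 1.80 × 10⁹ m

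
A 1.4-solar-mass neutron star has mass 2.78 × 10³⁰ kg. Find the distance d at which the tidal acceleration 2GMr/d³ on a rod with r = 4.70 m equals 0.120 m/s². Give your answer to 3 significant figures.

2.44 × 10⁷ m

2GMr/d³ = a_tidal  ⇒  d = (2GMr / a_tidal)^(1/3)
d = (2 × 6.674×10⁻¹¹ × (2.78 × 10³⁰) × (4.70) / (0.120))^(1/3)
  = 2.44 × 10⁷ m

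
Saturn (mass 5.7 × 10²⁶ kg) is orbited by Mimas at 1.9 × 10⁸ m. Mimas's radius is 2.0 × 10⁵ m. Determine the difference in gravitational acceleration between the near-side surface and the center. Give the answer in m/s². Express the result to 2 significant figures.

a_tidal = 2GMr/d³
        = 2 × (6.674 × 10⁻¹¹) × (5.7 × 10²⁶) × (2.0 × 10⁵) / (1.9 × 10⁸)³
        = 2.2 × 10⁻³ m/s²

2.2 × 10⁻³ m/s²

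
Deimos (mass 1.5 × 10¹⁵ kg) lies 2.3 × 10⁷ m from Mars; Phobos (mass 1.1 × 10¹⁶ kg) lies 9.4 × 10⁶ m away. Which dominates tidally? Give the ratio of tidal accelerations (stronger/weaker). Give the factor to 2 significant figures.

Phobos, by a factor of ≈ 110

The tide-raising term goes as M/d³ (the gradient of a 1/d² field).
Deimos: (1.5 × 10¹⁵) / (2.3 × 10⁷)³ = 1.233 × 10⁻⁷
Phobos: (1.1 × 10¹⁶) / (9.4 × 10⁶)³ = 1.324 × 10⁻⁵
Ratio (larger/smaller) = 110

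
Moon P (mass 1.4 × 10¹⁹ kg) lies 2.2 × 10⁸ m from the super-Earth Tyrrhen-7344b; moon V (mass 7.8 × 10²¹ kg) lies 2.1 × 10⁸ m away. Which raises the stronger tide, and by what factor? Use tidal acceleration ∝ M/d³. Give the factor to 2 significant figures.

Moon V, by a factor of ≈ 640

Tidal acceleration ∝ M/d³, so compare M/d³ for each.
Moon P: (1.4 × 10¹⁹) / (2.2 × 10⁸)³ = 1.315 × 10⁻⁶
Moon V: (7.8 × 10²¹) / (2.1 × 10⁸)³ = 8.422 × 10⁻⁴
Ratio (larger/smaller) = 640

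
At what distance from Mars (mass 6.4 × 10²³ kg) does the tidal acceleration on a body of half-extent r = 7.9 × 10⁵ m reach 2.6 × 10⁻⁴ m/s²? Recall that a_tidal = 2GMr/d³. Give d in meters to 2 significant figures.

2GMr/d³ = a_tidal  ⇒  d = (2GMr / a_tidal)^(1/3)
d = (2 × 6.674×10⁻¹¹ × (6.4 × 10²³) × (7.9 × 10⁵) / (2.6 × 10⁻⁴))^(1/3)
  = 6.4 × 10⁷ m

6.4 × 10⁷ m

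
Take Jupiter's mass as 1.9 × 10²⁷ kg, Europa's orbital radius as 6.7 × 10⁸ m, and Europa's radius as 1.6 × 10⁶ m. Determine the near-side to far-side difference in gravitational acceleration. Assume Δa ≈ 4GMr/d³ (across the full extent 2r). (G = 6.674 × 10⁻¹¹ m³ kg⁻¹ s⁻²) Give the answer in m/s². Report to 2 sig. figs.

2.7 × 10⁻³ m/s²

Differencing GM/(d−r)² and GM/(d+r)² to first order in r/d gives 4GMr/d³.
Δa = 4GMr/d³
   = 4 × (6.674 × 10⁻¹¹) × (1.9 × 10²⁷) × (1.6 × 10⁶) / (6.7 × 10⁸)³
   = 2.7 × 10⁻³ m/s²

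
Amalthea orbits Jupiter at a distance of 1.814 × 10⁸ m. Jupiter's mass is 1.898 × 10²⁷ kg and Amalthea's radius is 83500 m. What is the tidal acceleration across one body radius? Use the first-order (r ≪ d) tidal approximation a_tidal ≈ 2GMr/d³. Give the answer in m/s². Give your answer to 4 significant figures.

Δa = 2GMr/d³
   = 2 × (6.674 × 10⁻¹¹) × (1.898 × 10²⁷) × (83500) / (1.814 × 10⁸)³
   = 3.544 × 10⁻³ m/s²

3.544 × 10⁻³ m/s²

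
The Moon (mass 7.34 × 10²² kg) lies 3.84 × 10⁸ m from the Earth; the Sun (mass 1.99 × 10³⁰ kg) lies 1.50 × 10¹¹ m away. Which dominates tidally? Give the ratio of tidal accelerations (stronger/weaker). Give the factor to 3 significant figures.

The Moon, by a factor of ≈ 2.20

Compare M/d³ for the two perturbers:
The Moon: (7.34 × 10²²) / (3.84 × 10⁸)³ = 1.296 × 10⁻³
The Sun: (1.99 × 10³⁰) / (1.50 × 10¹¹)³ = 5.896 × 10⁻⁴
Ratio (larger/smaller) = 2.20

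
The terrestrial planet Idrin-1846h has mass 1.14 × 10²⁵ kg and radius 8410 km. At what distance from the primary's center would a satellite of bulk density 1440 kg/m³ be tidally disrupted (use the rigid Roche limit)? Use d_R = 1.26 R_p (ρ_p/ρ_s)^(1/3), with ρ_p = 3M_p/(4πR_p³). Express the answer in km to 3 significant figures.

ρ_p = 3M_p/(4πR_p³) = 3 × (1.14 × 10²⁵) / (4π × (8.41 × 10⁶ m)³) = 4580 kg/m³
d_R = 1.26 × 8410 km × (4580/1440)^(1/3)
    = 15600 km

15600 km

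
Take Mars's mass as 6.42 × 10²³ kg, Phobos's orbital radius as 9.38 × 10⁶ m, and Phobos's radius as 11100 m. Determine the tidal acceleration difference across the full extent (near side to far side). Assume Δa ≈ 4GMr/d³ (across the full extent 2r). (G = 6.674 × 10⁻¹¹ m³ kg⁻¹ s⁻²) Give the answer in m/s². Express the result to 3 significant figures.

2.31 × 10⁻³ m/s²

The field gradient is 2GM/d³; across the full diameter 2r the difference is 4GMr/d³.
Δg = 4GMr/d³
   = 4 × (6.674 × 10⁻¹¹) × (6.42 × 10²³) × (11100) / (9.38 × 10⁶)³
   = 2.31 × 10⁻³ m/s²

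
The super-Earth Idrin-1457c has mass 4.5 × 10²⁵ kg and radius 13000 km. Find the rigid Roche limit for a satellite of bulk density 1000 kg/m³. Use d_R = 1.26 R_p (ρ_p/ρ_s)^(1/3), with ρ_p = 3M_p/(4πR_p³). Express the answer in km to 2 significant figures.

28000 km

ρ_p = 3M_p/(4πR_p³) = 3 × (4.5 × 10²⁵) / (4π × (1.3 × 10⁷ m)³) = 4900 kg/m³
d_R = 1.26 × 13000 km × (4900/1000)^(1/3)
    = 28000 km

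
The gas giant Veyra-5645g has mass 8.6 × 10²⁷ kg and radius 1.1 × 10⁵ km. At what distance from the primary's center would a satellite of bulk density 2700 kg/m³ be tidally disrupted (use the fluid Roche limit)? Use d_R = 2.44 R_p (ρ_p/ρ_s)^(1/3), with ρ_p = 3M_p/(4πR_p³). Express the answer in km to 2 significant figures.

2.2 × 10⁵ km

ρ_p = 3M_p/(4πR_p³) = 3 × (8.6 × 10²⁷) / (4π × (1.1 × 10⁸ m)³) = 1500 kg/m³
d_R = 2.44 × 1.1 × 10⁵ km × (1500/2700)^(1/3)
    = 2.2 × 10⁵ km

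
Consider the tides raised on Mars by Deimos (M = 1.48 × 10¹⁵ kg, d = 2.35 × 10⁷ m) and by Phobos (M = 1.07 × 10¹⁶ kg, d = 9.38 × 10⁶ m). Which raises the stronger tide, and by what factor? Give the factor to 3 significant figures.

Phobos, by a factor of ≈ 114

Tidal stretch scales as M/d³; compute that for each body.
Deimos: (1.48 × 10¹⁵) / (2.35 × 10⁷)³ = 1.140 × 10⁻⁷
Phobos: (1.07 × 10¹⁶) / (9.38 × 10⁶)³ = 1.297 × 10⁻⁵
Ratio (larger/smaller) = 114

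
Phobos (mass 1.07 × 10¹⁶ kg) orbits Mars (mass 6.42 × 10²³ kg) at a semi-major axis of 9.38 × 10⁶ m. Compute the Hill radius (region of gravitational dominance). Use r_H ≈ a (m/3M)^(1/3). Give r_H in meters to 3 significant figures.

r_H ≈ a (m/3M)^(1/3)
    = (9.38 × 10⁶) × (1.07 × 10¹⁶ / (3 × 6.42 × 10²³))^(1/3)
    = 1.66 × 10⁴ m

1.66 × 10⁴ m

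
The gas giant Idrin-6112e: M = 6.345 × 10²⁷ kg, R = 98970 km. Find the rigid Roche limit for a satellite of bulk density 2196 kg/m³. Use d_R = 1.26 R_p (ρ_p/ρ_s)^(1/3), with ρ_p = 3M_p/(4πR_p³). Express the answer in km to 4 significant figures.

1.113 × 10⁵ km

ρ_p = 3M_p/(4πR_p³) = 3 × (6.345 × 10²⁷) / (4π × (9.897 × 10⁷ m)³) = 1563 kg/m³
d_R = 1.26 × 98970 km × (1563/2196)^(1/3)
    = 1.113 × 10⁵ km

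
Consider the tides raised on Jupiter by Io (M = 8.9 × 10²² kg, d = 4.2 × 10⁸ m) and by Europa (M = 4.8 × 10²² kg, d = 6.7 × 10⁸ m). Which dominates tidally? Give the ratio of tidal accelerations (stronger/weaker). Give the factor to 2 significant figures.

Io, by a factor of ≈ 7.5

The tide-raising term goes as M/d³ (the gradient of a 1/d² field).
Io: (8.9 × 10²²) / (4.2 × 10⁸)³ = 1.201 × 10⁻³
Europa: (4.8 × 10²²) / (6.7 × 10⁸)³ = 1.596 × 10⁻⁴
Ratio (larger/smaller) = 7.5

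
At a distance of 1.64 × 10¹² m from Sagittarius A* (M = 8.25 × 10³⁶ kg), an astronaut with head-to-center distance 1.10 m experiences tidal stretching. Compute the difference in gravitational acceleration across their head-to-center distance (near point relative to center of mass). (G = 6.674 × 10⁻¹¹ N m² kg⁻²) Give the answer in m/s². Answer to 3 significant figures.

2.75 × 10⁻¹⁰ m/s²

a_tidal = 2GMr/d³
        = 2 × (6.674 × 10⁻¹¹) × (8.25 × 10³⁶) × (1.10) / (1.64 × 10¹²)³
        = 2.75 × 10⁻¹⁰ m/s²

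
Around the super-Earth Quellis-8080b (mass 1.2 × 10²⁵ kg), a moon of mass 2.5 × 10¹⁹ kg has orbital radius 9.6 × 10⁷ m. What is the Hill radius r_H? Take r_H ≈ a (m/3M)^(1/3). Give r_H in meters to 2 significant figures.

r_H ≈ a (m/3M)^(1/3)
    = (9.6 × 10⁷) × (2.5 × 10¹⁹ / (3 × 1.2 × 10²⁵))^(1/3)
    = 8.5 × 10⁵ m

8.5 × 10⁵ m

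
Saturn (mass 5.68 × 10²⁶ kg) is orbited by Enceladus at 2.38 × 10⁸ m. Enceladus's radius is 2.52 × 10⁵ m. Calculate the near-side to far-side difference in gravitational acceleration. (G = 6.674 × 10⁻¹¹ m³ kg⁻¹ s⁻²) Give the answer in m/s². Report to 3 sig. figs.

Δa = 4GMr/d³
   = 4 × (6.674 × 10⁻¹¹) × (5.68 × 10²⁶) × (2.52 × 10⁵) / (2.38 × 10⁸)³
   = 2.83 × 10⁻³ m/s²

2.83 × 10⁻³ m/s²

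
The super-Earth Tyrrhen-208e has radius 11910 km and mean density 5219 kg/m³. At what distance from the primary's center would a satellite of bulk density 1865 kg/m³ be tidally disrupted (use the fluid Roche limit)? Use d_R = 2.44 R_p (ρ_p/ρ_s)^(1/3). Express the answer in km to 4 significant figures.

d_R = 2.44 × 11910 km × (5219/1865)^(1/3)
    = 40950 km

40950 km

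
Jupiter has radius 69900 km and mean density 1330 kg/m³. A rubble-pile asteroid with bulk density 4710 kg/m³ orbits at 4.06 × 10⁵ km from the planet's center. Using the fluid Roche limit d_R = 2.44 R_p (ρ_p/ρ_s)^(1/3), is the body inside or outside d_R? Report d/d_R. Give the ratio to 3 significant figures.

outside; d/d_R ≈ 3.63

d_R = 2.44 × (69900 km) × (1330/4710)^(1/3) = 1.119 × 10⁵ km
d/d_R = (4.06 × 10⁵) / (1.119 × 10⁵) = 3.63
Since d/d_R > 1, the body is outside the Roche limit.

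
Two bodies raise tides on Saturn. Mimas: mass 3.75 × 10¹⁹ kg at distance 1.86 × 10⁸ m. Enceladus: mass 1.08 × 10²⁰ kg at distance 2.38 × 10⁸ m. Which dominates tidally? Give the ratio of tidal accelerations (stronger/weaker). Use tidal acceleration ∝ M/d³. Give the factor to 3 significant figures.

Tidal stretch scales as M/d³; compute that for each body.
Mimas: (3.75 × 10¹⁹) / (1.86 × 10⁸)³ = 5.828 × 10⁻⁶
Enceladus: (1.08 × 10²⁰) / (2.38 × 10⁸)³ = 8.011 × 10⁻⁶
Ratio (larger/smaller) = 1.37

Enceladus, by a factor of ≈ 1.37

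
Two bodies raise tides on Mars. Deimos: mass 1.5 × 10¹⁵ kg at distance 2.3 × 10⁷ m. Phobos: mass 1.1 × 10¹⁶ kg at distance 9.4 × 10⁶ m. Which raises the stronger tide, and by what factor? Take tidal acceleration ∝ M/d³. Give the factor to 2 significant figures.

Tidal stretch scales as M/d³; compute that for each body.
Deimos: (1.5 × 10¹⁵) / (2.3 × 10⁷)³ = 1.233 × 10⁻⁷
Phobos: (1.1 × 10¹⁶) / (9.4 × 10⁶)³ = 1.324 × 10⁻⁵
Ratio (larger/smaller) = 110

Phobos, by a factor of ≈ 110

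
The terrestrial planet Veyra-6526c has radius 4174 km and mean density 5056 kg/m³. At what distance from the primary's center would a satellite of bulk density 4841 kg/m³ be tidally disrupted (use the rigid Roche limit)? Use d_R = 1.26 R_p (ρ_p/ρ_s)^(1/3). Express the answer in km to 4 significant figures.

5336 km

d_R = 1.26 × 4174 km × (5056/4841)^(1/3)
    = 5336 km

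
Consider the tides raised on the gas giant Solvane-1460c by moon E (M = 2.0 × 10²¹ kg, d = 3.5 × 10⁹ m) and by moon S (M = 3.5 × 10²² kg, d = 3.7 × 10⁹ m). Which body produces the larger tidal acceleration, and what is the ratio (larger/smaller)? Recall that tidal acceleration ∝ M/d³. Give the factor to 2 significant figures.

Tidal acceleration ∝ M/d³, so compare M/d³ for each.
Moon E: (2.0 × 10²¹) / (3.5 × 10⁹)³ = 4.665 × 10⁻⁸
Moon S: (3.5 × 10²²) / (3.7 × 10⁹)³ = 6.910 × 10⁻⁷
Ratio (larger/smaller) = 15

Moon S, by a factor of ≈ 15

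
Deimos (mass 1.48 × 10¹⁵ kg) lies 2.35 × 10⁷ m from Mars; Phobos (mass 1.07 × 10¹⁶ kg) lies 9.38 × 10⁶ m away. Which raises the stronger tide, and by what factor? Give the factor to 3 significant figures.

Tidal acceleration ∝ M/d³, so compare M/d³ for each.
Deimos: (1.48 × 10¹⁵) / (2.35 × 10⁷)³ = 1.140 × 10⁻⁷
Phobos: (1.07 × 10¹⁶) / (9.38 × 10⁶)³ = 1.297 × 10⁻⁵
Ratio (larger/smaller) = 114

Phobos, by a factor of ≈ 114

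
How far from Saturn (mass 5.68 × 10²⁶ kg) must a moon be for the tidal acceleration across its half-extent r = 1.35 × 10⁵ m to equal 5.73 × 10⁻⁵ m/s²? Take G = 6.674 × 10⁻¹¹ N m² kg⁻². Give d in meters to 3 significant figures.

5.63 × 10⁸ m

2GMr/d³ = a_tidal  ⇒  d = (2GMr / a_tidal)^(1/3)
d = (2 × 6.674×10⁻¹¹ × (5.68 × 10²⁶) × (1.35 × 10⁵) / (5.73 × 10⁻⁵))^(1/3)
  = 5.63 × 10⁸ m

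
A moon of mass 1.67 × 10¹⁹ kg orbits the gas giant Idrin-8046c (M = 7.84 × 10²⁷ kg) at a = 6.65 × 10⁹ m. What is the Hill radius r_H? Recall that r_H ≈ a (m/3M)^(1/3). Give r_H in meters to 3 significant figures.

5.93 × 10⁶ m

r_H ≈ a (m/3M)^(1/3)
    = (6.65 × 10⁹) × (1.67 × 10¹⁹ / (3 × 7.84 × 10²⁷))^(1/3)
    = 5.93 × 10⁶ m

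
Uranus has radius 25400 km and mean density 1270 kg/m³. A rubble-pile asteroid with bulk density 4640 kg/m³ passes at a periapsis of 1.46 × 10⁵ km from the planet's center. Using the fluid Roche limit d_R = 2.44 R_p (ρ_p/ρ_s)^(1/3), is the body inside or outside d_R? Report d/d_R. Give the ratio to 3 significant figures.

outside; d/d_R ≈ 3.63

d_R = 2.44 × (25400 km) × (1270/4640)^(1/3) = 40240 km
d/d_R = (1.46 × 10⁵) / (40240) = 3.63
Since d/d_R > 1, the body is outside the Roche limit.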